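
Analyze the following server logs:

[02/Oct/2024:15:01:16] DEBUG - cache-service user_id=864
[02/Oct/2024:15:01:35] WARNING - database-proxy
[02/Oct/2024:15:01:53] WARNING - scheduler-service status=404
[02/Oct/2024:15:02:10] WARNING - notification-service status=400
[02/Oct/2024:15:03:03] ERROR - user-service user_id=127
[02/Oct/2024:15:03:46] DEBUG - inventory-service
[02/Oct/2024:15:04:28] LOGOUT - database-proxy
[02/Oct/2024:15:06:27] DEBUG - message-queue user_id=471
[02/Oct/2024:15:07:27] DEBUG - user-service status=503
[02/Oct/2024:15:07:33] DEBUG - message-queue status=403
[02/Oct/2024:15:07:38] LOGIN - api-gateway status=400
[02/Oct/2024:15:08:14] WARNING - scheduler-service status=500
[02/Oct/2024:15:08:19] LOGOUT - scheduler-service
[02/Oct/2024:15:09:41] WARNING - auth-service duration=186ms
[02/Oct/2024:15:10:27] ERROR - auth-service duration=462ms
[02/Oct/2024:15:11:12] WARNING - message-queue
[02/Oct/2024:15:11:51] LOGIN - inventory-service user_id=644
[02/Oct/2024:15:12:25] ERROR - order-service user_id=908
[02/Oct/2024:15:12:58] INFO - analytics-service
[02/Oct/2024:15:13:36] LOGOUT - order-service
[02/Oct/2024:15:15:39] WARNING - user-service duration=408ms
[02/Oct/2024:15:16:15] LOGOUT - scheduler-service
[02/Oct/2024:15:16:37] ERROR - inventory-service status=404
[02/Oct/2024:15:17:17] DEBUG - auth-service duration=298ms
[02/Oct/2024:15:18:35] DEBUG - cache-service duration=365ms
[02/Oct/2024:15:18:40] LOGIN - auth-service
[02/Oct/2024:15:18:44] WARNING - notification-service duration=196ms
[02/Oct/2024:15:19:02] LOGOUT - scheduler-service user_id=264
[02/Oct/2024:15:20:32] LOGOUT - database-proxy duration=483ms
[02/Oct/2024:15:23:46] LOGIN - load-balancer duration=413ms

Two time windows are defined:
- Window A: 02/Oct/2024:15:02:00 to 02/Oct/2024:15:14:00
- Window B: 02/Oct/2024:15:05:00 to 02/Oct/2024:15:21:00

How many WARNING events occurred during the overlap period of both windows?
3

To find overlap events:

1. Window A: 02/Oct/2024:15:02:00 to 02/Oct/2024:15:14:00
2. Window B: 02/Oct/2024:15:05:00 to 02/Oct/2024:15:21:00
3. Overlap period: 02/Oct/2024:15:05:00 to 02/Oct/2024:15:14:00
4. Count WARNING events in overlap: 3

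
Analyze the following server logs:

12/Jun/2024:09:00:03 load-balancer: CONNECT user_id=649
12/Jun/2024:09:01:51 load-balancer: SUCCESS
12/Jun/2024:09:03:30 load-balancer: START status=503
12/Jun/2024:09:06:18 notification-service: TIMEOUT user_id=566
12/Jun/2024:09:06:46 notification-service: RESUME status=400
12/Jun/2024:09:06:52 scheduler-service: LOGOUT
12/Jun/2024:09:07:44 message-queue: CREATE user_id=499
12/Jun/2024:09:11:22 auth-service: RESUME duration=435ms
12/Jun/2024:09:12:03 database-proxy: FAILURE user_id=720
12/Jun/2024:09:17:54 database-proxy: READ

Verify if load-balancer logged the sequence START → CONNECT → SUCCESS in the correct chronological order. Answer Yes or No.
No

To verify sequence order:

1. Find all events in sequence START → CONNECT → SUCCESS for load-balancer
2. Extract their timestamps
3. Check if timestamps are in ascending order
4. Result: No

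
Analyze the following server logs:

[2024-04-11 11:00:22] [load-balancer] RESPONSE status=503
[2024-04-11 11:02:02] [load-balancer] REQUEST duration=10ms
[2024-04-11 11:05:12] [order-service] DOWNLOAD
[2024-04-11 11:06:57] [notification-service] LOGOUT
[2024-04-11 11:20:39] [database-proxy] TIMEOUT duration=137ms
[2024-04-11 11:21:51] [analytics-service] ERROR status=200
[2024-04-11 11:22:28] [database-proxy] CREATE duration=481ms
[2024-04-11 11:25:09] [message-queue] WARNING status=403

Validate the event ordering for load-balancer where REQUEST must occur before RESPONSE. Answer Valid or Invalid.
Invalid

To validate ordering:

1. Required order: REQUEST → RESPONSE
2. Rule: REQUEST must occur before RESPONSE
3. Check actual order of events for load-balancer
4. Result: Invalid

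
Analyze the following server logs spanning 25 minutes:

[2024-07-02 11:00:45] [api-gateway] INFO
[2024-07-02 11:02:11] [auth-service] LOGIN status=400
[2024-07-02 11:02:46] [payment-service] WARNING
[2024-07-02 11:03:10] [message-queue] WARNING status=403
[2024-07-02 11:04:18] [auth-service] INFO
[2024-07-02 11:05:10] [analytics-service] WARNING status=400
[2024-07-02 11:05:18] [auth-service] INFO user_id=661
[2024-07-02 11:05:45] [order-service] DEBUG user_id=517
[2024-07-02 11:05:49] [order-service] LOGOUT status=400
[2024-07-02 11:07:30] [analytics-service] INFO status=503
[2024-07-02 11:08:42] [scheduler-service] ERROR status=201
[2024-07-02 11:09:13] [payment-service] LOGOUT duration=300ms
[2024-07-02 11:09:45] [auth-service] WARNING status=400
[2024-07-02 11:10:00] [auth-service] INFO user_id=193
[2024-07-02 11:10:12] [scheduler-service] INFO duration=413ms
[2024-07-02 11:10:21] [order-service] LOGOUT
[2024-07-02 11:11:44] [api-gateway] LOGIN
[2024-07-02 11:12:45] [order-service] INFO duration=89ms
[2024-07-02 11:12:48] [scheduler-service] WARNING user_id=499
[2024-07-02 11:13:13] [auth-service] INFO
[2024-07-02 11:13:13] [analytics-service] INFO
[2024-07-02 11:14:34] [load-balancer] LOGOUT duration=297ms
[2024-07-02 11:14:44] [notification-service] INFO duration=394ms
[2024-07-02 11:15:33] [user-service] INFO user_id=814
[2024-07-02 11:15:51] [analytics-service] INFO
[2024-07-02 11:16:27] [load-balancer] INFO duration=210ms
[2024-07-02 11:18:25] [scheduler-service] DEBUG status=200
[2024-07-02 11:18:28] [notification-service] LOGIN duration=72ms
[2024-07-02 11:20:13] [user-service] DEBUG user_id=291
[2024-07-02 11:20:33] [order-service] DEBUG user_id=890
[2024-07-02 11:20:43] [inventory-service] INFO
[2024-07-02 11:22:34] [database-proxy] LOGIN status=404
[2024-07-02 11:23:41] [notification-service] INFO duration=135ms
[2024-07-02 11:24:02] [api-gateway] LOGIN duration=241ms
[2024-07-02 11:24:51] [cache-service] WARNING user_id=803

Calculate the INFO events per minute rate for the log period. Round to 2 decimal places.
0.6

To calculate the rate:

1. Count total INFO events: 15
2. Total time period: 25 minutes
3. Rate = 15 / 25 = 0.6 events per minute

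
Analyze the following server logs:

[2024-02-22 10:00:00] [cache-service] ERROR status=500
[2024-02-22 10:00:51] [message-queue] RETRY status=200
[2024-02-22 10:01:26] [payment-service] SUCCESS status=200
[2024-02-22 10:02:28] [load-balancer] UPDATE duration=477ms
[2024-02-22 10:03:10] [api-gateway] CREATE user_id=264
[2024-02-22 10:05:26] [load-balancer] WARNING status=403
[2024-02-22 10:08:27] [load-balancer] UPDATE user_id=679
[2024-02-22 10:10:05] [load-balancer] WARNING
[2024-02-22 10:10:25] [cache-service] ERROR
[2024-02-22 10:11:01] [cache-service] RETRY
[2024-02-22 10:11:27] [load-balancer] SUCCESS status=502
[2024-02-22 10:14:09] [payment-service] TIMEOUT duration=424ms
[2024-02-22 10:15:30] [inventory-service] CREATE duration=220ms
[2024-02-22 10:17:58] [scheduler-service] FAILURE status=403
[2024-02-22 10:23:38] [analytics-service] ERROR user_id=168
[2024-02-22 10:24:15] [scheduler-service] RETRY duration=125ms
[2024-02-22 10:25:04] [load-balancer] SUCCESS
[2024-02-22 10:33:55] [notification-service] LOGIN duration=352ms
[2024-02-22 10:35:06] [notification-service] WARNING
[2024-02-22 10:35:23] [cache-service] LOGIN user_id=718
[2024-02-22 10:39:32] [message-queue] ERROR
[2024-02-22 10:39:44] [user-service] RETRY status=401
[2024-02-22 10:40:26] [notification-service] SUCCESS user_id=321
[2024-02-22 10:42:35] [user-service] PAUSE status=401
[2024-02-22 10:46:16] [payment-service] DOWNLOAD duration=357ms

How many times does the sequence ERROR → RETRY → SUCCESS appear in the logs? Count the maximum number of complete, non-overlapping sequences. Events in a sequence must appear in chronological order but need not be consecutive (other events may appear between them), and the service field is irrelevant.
4

To count sequences:

1. Look for pattern: ERROR → RETRY → SUCCESS
2. Greedily scan the log in chronological order, matching each sequence element in turn (ignoring service)
3. Each time the full pattern completes, increment the count and restart matching from the next event
4. Complete non-overlapping sequences found: 4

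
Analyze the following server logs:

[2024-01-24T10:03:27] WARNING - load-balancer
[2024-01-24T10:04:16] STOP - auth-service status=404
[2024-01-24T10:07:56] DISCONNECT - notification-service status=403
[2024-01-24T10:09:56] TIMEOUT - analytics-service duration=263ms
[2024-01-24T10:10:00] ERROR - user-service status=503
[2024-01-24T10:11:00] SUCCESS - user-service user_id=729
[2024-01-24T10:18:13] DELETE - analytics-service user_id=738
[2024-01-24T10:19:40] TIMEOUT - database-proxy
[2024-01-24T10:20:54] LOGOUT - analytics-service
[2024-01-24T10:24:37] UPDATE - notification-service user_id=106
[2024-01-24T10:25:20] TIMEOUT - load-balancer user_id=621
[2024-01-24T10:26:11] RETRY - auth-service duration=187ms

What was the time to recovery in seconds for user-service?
60

To calculate recovery time:

1. Find ERROR event for user-service: 2024-01-24T10:10:00
2. Find next SUCCESS event for user-service: 2024-01-24T10:11:00
3. Recovery time: 2024-01-24T10:11:00 - 2024-01-24T10:10:00 = 60 seconds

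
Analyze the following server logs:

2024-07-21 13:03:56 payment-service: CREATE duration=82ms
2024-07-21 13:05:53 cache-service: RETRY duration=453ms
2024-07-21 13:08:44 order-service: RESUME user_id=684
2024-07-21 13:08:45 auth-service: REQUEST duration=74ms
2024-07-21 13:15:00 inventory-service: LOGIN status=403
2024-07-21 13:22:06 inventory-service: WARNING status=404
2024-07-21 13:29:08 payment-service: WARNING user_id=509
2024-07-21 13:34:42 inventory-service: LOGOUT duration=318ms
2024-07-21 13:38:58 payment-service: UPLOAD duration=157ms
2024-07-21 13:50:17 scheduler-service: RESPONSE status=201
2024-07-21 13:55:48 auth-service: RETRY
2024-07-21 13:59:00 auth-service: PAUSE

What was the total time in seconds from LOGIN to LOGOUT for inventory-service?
1182

To calculate state duration:

1. Find LOGIN event for inventory-service: 2024-07-21 13:15:00
2. Find LOGOUT event for inventory-service: 2024-07-21 13:34:42
3. Calculate duration: 2024-07-21 13:34:42 - 2024-07-21 13:15:00 = 1182 seconds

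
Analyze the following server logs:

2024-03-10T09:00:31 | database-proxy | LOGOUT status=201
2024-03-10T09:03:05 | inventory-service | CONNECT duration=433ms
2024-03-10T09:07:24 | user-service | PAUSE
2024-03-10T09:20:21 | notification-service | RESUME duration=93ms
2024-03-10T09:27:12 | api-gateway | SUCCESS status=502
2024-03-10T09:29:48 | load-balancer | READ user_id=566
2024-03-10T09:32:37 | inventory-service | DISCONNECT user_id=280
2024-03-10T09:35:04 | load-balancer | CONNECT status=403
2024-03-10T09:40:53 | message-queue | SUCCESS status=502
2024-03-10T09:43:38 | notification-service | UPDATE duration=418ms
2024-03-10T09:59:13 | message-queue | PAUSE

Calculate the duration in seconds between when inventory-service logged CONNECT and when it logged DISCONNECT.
1772

To find the time between events:

1. Locate the first CONNECT event for inventory-service: 2024-03-10T09:03:05
2. Locate the first DISCONNECT event for inventory-service: 2024-03-10T09:32:37
3. Calculate the difference: 2024-03-10T09:32:37 - 2024-03-10T09:03:05 = 1772 seconds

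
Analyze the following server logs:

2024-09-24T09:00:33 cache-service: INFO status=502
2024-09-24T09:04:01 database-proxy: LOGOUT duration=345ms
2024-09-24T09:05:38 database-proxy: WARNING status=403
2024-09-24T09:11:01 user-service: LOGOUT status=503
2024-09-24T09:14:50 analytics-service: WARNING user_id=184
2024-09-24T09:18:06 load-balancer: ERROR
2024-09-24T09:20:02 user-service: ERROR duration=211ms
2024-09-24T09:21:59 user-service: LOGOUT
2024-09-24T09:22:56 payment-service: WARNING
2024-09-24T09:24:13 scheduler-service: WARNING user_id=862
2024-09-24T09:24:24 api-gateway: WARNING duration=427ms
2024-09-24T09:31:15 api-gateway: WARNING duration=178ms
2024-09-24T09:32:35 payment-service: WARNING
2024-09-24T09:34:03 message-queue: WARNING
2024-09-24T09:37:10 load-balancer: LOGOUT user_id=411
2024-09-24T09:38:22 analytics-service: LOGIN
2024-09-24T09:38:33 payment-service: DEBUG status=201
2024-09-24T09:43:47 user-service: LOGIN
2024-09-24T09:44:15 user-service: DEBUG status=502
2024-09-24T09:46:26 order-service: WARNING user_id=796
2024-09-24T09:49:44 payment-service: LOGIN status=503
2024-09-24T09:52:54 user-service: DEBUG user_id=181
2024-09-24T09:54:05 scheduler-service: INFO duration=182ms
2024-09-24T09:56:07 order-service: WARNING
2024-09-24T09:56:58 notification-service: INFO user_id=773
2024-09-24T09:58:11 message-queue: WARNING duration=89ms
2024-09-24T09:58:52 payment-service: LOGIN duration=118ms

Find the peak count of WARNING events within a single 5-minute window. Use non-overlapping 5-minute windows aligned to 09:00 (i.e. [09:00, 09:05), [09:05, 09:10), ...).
3

To find the burst window:

1. Divide the log period into non-overlapping 5-minute windows starting at 09:00
2. Count WARNING events in each window
3. Find the window with maximum count
4. Maximum events in a window: 3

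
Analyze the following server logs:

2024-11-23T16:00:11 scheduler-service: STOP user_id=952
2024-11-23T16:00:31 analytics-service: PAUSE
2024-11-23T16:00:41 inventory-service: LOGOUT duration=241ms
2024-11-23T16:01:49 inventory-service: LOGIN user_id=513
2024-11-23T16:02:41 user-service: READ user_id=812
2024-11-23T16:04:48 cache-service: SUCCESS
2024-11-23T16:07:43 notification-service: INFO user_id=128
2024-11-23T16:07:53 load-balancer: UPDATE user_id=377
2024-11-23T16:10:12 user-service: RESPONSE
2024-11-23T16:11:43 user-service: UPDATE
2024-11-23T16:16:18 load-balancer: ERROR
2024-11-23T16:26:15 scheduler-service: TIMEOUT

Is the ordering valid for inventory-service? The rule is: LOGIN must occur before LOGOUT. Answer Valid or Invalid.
Invalid

To validate ordering:

1. Required order: LOGIN → LOGOUT
2. Rule: LOGIN must occur before LOGOUT
3. Check actual order of events for inventory-service
4. Result: Invalid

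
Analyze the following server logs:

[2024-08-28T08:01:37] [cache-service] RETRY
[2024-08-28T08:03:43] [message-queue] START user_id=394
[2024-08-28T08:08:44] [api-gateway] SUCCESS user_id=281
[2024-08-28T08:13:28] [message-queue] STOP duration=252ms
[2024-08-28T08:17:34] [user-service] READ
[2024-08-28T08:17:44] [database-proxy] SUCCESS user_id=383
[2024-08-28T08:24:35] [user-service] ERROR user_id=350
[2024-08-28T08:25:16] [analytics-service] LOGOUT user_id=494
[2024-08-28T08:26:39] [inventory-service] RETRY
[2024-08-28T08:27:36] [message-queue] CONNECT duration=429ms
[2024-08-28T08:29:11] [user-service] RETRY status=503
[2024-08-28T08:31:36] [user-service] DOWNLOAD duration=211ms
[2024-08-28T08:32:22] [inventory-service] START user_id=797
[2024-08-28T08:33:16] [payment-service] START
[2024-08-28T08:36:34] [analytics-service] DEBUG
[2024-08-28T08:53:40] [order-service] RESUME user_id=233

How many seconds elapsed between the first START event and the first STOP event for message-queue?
585

To find the time between events:

1. Locate the first START event for message-queue: 2024-08-28T08:03:43
2. Locate the first STOP event for message-queue: 2024-08-28T08:13:28
3. Calculate the difference: 2024-08-28T08:13:28 - 2024-08-28T08:03:43 = 585 seconds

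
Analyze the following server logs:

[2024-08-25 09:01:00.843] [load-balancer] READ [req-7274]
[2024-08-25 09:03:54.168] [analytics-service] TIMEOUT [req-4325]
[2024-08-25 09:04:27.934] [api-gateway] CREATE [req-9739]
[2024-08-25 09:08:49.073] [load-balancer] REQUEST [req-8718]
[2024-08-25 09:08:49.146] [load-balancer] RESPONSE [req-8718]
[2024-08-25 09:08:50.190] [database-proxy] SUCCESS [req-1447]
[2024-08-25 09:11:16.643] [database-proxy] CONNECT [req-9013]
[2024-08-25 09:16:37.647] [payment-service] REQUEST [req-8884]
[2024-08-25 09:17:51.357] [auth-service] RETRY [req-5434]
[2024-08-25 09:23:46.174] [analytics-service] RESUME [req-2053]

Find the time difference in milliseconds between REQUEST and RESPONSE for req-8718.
73

To calculate latency:

1. Find REQUEST with id req-8718: 2024-08-25 09:08:49.073
2. Find RESPONSE with id req-8718: 2024-08-25 09:08:49.146
3. Latency: 2024-08-25 09:08:49.146 - 2024-08-25 09:08:49.073 = 73ms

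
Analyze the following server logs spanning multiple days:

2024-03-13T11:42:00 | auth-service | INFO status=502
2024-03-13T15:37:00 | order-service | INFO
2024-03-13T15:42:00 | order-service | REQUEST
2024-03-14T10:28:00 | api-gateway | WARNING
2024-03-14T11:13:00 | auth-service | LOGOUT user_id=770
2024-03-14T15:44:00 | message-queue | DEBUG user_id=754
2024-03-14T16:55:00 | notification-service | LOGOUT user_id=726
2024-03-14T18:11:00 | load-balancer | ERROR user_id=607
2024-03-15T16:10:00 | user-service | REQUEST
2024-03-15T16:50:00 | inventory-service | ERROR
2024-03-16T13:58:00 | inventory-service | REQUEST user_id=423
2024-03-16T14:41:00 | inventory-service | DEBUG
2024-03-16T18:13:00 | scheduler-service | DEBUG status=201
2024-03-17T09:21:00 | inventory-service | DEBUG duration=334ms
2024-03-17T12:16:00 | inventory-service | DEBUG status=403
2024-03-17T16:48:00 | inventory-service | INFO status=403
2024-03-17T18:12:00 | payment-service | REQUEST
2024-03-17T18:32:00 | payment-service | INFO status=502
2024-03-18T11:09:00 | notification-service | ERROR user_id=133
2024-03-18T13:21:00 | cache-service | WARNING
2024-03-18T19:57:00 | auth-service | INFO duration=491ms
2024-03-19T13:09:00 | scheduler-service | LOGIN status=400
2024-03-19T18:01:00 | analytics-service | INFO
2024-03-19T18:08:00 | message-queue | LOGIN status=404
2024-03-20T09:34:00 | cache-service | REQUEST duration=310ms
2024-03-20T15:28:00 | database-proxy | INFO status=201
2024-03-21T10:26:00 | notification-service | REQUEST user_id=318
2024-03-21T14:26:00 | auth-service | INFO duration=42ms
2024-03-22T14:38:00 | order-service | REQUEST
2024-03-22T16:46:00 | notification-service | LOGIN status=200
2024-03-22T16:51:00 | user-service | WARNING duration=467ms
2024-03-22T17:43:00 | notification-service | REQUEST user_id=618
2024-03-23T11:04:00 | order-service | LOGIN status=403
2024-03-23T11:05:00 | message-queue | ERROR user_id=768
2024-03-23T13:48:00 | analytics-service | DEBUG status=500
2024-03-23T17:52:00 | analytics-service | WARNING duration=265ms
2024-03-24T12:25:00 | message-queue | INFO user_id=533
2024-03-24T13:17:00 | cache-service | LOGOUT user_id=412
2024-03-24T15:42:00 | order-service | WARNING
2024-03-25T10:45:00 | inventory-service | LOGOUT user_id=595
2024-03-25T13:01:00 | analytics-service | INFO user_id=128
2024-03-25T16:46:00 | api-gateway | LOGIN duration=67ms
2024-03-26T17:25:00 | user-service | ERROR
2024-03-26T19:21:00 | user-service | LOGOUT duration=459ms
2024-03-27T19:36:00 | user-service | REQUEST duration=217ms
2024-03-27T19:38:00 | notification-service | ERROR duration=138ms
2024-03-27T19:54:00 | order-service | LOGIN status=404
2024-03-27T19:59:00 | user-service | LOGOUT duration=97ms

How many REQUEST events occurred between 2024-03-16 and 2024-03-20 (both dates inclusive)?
3

To filter by date range:

1. Date range: 2024-03-16 through 2024-03-20, both dates inclusive
2. Filter for REQUEST events whose date falls in this range
3. Count matching events: 3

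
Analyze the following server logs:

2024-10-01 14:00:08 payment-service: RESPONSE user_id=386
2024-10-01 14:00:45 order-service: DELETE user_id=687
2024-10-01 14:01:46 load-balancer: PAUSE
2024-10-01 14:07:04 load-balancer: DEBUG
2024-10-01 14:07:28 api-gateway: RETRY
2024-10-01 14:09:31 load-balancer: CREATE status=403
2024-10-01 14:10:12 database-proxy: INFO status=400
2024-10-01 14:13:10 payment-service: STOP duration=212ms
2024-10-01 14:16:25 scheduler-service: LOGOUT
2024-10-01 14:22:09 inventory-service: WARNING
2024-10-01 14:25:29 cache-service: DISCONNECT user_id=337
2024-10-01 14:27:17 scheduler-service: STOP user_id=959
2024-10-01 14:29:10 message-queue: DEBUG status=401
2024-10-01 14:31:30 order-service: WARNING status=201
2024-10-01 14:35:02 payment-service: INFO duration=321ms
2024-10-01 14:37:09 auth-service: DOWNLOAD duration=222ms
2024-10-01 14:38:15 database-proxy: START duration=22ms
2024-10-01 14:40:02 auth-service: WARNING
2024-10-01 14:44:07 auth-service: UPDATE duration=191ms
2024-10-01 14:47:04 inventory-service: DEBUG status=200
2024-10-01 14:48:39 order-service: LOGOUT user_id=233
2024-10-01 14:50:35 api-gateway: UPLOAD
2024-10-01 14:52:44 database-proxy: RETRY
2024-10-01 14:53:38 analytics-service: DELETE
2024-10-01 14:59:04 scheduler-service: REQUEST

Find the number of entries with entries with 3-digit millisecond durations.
4

To find matching entries:

1. Pattern to match: entries with 3-digit millisecond durations
2. Scan each log entry for the pattern
3. Count matches: 4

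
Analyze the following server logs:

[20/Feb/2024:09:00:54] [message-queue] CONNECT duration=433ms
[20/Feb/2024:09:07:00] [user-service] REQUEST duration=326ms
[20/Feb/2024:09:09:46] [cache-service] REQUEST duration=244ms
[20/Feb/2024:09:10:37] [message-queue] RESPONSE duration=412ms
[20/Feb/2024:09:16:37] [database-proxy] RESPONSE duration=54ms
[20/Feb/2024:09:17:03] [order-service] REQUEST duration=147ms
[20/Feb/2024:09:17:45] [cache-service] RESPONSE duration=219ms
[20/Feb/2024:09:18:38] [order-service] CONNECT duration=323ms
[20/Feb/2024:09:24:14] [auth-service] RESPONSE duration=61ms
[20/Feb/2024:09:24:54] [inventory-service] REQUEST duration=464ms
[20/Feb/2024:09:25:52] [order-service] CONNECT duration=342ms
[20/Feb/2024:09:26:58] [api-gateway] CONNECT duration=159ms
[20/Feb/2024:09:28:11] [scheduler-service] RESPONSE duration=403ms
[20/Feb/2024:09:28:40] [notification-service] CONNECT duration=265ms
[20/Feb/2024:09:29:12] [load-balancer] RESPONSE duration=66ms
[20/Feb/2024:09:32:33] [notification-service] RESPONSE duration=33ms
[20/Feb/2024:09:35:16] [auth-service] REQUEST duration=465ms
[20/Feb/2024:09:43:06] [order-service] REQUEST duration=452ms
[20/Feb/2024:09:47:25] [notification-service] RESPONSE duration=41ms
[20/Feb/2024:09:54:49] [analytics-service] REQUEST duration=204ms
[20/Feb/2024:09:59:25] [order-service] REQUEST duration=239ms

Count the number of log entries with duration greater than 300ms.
9

To count timeouts:

1. Threshold: 300ms
2. Extract duration from each log entry
3. Count entries where duration > 300
4. Timeout count: 9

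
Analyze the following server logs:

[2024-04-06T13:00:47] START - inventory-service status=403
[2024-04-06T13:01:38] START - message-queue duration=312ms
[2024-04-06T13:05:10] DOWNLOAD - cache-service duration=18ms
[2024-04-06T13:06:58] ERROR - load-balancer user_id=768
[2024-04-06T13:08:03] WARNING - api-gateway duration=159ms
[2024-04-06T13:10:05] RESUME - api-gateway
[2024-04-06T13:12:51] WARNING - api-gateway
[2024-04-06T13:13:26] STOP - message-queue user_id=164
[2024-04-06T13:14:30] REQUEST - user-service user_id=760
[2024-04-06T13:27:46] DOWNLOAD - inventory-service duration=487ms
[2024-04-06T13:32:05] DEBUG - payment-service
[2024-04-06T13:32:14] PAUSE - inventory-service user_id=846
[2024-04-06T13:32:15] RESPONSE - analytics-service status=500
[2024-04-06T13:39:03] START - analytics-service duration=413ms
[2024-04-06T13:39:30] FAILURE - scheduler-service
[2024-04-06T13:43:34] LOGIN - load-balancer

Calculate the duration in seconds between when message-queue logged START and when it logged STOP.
708

To find the time between events:

1. Locate the first START event for message-queue: 2024-04-06T13:01:38
2. Locate the first STOP event for message-queue: 2024-04-06T13:13:26
3. Calculate the difference: 2024-04-06T13:13:26 - 2024-04-06T13:01:38 = 708 seconds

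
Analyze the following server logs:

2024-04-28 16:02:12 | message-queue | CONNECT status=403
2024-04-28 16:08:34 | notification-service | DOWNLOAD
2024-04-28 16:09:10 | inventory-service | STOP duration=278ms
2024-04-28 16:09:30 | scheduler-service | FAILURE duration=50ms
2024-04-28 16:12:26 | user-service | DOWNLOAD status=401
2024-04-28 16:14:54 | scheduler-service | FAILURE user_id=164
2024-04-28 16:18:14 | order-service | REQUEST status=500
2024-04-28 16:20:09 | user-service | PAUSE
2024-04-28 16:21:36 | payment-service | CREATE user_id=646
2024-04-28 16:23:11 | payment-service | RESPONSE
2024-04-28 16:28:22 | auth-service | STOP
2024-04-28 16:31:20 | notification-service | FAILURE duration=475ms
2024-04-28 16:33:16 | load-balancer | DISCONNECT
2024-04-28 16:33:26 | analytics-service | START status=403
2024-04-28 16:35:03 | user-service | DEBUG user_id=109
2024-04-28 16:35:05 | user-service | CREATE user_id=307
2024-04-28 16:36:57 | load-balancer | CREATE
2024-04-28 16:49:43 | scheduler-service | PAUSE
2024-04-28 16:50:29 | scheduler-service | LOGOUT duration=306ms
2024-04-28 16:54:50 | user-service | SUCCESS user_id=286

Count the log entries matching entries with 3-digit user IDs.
5

To find matching entries:

1. Pattern to match: entries with 3-digit user IDs
2. Scan each log entry for the pattern
3. Count matches: 5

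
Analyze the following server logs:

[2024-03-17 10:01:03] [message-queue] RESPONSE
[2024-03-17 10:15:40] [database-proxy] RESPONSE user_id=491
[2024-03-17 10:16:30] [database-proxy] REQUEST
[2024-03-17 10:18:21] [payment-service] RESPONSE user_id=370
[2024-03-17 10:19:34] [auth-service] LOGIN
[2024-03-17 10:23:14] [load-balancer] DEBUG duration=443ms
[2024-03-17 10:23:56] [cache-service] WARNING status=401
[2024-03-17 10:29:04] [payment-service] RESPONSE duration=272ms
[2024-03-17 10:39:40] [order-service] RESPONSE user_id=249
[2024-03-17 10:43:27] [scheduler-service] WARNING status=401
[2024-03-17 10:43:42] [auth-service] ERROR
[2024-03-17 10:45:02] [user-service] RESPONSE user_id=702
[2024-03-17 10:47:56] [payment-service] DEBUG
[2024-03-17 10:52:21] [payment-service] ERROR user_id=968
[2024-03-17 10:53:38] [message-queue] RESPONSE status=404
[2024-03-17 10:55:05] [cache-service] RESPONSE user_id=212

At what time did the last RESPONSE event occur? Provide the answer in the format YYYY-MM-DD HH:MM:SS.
2024-03-17 10:55:05

To find the last event:

1. Filter for all RESPONSE events
2. Sort by timestamp
3. Select the last one
4. Timestamp: 2024-03-17 10:55:05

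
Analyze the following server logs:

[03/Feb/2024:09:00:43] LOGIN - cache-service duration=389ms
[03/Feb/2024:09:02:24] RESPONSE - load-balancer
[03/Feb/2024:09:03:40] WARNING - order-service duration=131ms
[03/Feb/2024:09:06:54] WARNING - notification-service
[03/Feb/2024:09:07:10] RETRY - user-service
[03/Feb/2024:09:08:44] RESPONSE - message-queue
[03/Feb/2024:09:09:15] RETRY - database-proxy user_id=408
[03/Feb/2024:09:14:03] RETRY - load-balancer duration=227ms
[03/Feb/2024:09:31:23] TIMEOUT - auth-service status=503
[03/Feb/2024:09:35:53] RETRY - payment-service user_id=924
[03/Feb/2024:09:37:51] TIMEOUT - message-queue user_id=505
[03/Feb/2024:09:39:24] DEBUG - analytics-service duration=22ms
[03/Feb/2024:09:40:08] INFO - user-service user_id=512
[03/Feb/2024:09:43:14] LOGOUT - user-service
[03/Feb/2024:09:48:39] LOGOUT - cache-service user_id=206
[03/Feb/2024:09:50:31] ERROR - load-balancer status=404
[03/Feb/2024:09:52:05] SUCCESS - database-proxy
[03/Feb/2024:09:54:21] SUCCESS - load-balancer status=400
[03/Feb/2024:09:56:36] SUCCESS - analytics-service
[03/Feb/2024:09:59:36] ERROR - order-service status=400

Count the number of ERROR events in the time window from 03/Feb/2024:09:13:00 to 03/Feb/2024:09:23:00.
0

To count events in the time window:

1. Window boundaries: 03/Feb/2024:09:13:00 to 03/Feb/2024:09:23:00
2. Filter for ERROR events within this window
3. Count matching events: 0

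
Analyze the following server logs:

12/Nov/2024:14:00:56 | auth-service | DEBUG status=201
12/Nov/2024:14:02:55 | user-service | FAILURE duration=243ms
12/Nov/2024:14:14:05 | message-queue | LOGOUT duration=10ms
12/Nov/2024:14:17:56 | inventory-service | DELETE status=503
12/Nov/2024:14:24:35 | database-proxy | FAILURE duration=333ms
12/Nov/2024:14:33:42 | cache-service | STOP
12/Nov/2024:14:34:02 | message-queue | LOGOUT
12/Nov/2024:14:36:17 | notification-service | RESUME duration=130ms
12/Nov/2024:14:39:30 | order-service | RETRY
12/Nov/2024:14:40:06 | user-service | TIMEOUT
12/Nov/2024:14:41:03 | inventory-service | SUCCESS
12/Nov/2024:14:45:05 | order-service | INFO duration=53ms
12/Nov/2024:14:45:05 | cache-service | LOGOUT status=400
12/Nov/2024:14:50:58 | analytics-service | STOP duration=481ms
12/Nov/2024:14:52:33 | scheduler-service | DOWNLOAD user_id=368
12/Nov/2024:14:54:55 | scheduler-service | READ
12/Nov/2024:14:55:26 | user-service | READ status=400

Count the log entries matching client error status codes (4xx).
2

To find matching entries:

1. Pattern to match: client error status codes (4xx)
2. Scan each log entry for the pattern
3. Count matches: 2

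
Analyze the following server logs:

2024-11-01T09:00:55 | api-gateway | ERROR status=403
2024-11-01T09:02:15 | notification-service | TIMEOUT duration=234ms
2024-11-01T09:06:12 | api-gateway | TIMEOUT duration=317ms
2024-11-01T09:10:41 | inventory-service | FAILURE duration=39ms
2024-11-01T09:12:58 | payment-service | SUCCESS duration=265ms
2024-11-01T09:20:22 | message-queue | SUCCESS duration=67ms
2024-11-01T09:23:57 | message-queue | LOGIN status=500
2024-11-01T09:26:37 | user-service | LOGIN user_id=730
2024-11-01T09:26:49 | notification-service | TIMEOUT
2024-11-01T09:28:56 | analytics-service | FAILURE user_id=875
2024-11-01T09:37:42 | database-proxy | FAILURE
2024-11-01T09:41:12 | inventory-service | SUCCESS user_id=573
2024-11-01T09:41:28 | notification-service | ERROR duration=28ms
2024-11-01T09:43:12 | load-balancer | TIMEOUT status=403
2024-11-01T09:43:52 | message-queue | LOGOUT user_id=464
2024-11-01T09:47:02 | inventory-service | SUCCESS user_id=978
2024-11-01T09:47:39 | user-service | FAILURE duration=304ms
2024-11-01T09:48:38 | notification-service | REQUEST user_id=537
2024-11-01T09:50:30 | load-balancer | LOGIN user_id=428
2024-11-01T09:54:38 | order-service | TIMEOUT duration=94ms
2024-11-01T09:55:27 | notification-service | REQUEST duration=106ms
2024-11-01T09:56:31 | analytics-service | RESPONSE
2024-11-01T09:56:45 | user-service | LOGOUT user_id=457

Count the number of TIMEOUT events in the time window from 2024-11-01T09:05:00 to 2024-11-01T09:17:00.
1

To count events in the time window:

1. Window boundaries: 2024-11-01T09:05:00 to 2024-11-01T09:17:00
2. Filter for TIMEOUT events within this window
3. Count matching events: 1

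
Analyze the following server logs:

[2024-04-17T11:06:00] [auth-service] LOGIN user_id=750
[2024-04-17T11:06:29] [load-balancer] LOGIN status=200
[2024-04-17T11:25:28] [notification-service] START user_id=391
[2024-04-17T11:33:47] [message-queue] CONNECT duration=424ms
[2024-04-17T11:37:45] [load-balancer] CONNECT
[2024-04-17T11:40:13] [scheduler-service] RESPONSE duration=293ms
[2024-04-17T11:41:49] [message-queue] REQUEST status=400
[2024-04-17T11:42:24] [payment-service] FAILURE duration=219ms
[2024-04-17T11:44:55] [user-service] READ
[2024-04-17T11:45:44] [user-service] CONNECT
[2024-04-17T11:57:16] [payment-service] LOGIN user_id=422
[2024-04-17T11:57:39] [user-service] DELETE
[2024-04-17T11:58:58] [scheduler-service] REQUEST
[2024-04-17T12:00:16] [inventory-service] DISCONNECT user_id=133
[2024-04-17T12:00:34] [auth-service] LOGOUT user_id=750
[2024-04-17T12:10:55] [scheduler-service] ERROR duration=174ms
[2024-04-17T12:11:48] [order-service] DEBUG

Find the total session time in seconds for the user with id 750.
3274

To calculate session duration:

1. Find LOGIN event for user_id=750: 2024-04-17T11:06:00
2. Find LOGOUT event for user_id=750: 2024-04-17T12:00:34
3. Session duration: 2024-04-17T12:00:34 - 2024-04-17T11:06:00 = 3274 seconds (54 minutes)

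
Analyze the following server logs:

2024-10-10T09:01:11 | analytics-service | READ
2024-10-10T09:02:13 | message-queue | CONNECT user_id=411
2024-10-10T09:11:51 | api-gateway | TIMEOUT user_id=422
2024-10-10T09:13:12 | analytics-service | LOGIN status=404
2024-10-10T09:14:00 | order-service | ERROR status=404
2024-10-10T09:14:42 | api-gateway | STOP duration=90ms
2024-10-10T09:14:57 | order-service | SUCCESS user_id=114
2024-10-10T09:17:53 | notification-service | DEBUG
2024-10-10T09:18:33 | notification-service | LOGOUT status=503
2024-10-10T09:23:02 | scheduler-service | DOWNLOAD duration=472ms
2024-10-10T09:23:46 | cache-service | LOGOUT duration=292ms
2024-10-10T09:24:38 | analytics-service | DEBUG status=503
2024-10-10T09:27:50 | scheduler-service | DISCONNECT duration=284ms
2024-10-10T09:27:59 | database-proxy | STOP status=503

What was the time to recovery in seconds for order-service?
57

To calculate recovery time:

1. Find ERROR event for order-service: 2024-10-10T09:14:00
2. Find next SUCCESS event for order-service: 2024-10-10T09:14:57
3. Recovery time: 2024-10-10T09:14:57 - 2024-10-10T09:14:00 = 57 seconds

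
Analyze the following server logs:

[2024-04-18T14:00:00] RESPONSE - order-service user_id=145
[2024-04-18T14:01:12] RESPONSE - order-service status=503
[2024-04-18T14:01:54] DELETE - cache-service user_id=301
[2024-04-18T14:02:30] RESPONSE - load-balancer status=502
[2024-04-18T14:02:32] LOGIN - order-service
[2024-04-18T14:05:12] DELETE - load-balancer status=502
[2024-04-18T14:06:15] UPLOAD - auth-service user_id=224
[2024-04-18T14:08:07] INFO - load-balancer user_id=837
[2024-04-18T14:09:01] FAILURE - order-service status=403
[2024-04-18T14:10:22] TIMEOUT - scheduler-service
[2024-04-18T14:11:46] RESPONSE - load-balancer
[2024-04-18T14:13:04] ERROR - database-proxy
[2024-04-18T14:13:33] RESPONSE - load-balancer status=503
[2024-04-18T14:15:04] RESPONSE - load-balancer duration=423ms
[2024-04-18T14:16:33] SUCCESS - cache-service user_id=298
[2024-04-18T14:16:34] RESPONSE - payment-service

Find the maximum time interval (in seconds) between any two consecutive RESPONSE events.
556

To find the longest gap:

1. Extract all RESPONSE events in chronological order
2. Calculate time differences between consecutive events
3. Find the maximum difference
4. Longest gap: 556 seconds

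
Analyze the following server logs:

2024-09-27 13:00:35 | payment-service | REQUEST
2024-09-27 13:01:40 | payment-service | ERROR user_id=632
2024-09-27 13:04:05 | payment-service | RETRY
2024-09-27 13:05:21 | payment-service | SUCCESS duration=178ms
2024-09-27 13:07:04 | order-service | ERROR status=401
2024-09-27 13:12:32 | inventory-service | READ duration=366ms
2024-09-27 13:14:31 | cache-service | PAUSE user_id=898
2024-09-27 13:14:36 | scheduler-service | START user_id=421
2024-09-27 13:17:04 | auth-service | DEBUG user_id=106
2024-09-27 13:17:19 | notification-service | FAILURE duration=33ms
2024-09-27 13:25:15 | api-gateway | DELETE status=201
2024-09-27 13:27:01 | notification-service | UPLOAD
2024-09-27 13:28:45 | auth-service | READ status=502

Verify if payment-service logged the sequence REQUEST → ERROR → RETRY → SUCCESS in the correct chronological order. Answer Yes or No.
Yes

To verify sequence order:

1. Find all events in sequence REQUEST → ERROR → RETRY → SUCCESS for payment-service
2. Extract their timestamps
3. Check if timestamps are in ascending order
4. Result: Yes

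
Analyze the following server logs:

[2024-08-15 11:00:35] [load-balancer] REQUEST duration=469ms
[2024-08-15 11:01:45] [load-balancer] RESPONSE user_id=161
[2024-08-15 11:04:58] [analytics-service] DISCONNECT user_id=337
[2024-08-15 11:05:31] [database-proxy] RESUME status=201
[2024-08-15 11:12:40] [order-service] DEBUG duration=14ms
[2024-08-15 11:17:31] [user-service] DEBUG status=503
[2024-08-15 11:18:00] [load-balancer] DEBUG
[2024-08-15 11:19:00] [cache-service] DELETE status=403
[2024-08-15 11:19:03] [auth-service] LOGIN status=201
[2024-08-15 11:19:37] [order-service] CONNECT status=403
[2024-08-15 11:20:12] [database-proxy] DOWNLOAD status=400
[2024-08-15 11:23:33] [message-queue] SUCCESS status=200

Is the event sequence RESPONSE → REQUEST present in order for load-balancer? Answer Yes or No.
No

To verify sequence order:

1. Find all events in sequence RESPONSE → REQUEST for load-balancer
2. Extract their timestamps
3. Check if timestamps are in ascending order
4. Result: No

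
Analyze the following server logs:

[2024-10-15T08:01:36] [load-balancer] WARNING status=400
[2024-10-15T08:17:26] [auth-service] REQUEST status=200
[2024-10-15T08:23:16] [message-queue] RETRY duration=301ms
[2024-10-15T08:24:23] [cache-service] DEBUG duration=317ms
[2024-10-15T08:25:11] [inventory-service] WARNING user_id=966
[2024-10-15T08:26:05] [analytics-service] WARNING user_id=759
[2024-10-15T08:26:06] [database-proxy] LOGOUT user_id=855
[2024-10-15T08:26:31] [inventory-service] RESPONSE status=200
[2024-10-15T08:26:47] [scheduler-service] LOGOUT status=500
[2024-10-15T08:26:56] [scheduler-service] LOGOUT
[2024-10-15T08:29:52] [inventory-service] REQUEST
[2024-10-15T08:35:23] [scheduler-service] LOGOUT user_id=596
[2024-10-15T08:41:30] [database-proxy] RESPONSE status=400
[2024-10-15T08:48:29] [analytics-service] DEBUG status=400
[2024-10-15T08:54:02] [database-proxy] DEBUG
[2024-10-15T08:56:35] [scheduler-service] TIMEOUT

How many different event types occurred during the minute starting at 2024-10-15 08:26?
3

To count unique event types:

1. Filter events in the minute starting at 2024-10-15 08:26
2. Extract event types from matching entries
3. Count unique types: 3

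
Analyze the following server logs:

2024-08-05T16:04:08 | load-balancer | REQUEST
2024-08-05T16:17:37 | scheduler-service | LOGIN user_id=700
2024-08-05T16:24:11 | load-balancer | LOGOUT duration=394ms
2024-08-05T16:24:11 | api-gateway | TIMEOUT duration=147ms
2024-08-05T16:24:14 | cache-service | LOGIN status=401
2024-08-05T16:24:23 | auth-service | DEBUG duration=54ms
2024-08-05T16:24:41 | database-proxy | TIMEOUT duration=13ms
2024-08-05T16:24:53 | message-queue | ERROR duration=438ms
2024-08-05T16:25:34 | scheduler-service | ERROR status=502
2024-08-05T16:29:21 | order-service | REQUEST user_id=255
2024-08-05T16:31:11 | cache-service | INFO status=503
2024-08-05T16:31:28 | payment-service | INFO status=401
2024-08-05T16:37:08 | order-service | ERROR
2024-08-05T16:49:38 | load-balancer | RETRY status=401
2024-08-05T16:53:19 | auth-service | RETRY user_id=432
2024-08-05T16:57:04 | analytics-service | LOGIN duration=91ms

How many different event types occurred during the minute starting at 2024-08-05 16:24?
5

To count unique event types:

1. Filter events in the minute starting at 2024-08-05 16:24
2. Extract event types from matching entries
3. Count unique types: 5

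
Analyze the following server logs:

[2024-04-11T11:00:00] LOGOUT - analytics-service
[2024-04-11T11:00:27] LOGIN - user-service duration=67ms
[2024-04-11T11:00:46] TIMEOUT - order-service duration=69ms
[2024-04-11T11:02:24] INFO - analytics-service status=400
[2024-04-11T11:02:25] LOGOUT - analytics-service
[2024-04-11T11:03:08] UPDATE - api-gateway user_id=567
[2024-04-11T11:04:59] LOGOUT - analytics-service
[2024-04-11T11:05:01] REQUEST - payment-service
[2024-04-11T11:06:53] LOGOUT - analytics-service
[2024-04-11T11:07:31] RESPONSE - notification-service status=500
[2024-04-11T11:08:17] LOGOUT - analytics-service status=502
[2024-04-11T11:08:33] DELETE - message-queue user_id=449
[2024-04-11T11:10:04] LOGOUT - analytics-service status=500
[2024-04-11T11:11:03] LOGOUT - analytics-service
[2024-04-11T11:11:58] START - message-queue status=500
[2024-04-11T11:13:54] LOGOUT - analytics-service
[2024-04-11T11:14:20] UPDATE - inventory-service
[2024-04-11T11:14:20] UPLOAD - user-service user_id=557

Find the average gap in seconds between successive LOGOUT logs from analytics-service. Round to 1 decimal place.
119.1

To calculate average interval:

1. Find all LOGOUT events for analytics-service in order
2. Calculate time gaps between consecutive events
3. Compute mean of gaps: 834 / 7 = 119.1 seconds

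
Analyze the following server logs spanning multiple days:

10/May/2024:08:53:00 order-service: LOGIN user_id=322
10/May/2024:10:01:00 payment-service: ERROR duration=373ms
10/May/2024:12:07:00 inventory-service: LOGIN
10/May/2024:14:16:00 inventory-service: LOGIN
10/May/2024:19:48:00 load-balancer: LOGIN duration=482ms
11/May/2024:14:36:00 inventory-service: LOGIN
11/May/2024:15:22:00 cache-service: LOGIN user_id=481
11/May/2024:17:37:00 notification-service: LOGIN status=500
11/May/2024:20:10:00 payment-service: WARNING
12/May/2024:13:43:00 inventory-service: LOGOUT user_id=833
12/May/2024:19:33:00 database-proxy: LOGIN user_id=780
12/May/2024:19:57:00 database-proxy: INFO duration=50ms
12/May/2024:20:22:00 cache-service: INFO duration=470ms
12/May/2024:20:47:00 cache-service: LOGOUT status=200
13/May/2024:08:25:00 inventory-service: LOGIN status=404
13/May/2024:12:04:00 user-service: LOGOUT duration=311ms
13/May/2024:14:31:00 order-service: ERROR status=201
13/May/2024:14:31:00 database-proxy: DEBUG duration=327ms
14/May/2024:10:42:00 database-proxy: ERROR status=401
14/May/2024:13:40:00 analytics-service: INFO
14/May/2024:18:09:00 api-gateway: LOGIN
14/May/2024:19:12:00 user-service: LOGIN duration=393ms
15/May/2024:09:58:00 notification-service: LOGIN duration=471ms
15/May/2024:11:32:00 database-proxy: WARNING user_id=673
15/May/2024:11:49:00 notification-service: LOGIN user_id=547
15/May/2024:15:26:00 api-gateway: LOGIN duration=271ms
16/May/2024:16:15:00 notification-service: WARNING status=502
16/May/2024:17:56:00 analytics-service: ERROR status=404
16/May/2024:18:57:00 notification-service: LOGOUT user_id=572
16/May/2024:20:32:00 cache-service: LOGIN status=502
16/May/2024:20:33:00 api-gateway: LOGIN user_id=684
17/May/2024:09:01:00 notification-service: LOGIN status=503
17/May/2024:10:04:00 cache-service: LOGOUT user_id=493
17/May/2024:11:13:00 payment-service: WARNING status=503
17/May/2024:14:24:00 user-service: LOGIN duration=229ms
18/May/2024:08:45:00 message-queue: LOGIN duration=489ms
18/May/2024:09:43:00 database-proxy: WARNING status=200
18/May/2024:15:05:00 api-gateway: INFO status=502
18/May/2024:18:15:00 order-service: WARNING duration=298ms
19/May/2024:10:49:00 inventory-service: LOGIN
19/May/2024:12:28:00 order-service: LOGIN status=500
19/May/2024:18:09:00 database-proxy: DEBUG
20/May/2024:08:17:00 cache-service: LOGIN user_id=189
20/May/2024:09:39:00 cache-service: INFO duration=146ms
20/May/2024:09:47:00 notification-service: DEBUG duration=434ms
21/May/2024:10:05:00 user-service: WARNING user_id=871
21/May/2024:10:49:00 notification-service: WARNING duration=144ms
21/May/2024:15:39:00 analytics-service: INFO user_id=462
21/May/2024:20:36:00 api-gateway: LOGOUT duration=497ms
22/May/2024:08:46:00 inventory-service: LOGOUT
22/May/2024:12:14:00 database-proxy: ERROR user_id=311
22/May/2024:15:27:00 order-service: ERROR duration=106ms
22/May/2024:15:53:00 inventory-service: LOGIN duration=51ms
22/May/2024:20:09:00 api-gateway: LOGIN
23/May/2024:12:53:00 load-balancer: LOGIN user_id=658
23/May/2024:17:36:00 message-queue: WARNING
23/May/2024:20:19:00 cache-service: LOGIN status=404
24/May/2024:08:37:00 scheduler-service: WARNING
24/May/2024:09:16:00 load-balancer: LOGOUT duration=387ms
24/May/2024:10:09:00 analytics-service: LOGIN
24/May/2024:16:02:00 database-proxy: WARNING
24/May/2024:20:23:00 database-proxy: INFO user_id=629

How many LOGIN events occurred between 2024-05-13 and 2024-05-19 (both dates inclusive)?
13

To filter by date range:

1. Date range: 2024-05-13 through 2024-05-19, both dates inclusive
2. Filter for LOGIN events whose date falls in this range
3. Count matching events: 13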